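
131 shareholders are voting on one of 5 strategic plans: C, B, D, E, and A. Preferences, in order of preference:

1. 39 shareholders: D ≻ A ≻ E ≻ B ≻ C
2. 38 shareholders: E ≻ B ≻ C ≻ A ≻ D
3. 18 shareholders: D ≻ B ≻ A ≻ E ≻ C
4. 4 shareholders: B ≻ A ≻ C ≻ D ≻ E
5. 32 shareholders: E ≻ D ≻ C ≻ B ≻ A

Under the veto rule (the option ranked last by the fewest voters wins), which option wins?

Last-place votes: C 57, B 0, D 38, E 4, A 32.
B is ranked last by the fewest voters, so B wins.

B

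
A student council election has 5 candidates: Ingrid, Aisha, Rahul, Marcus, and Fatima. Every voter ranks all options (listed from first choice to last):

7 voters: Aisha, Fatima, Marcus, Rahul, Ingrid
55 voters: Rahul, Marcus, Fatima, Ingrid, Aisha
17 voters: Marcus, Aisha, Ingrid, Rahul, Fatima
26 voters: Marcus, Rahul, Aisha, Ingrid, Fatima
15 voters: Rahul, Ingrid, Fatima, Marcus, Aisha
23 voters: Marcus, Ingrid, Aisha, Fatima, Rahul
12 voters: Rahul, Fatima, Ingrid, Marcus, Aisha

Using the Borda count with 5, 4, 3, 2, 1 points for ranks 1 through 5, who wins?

Ingrid: 7·1 + 55·2 + 17·3 + 26·2 + 15·4 + 23·4 + 12·3 = 408
Aisha: 7·5 + 55·1 + 17·4 + 26·3 + 15·1 + 23·3 + 12·1 = 332
Rahul: 7·2 + 55·5 + 17·2 + 26·4 + 15·5 + 23·1 + 12·5 = 585
Marcus: 7·3 + 55·4 + 17·5 + 26·5 + 15·2 + 23·5 + 12·2 = 625
Fatima: 7·4 + 55·3 + 17·1 + 26·1 + 15·3 + 23·2 + 12·4 = 375
Marcus has the highest Borda score (625).

Marcus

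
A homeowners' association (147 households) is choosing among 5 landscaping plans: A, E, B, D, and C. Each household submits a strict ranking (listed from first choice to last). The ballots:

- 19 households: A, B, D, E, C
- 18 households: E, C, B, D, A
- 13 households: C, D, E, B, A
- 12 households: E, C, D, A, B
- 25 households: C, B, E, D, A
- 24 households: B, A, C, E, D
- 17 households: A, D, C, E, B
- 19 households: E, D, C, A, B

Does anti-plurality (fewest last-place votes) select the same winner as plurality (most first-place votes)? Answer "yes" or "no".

yes

Anti-plurality — last-place votes: A 56, E 0, B 48, D 24, C 19. Winner: E.
Plurality — first-place votes: A 36, E 49, B 24, D 0, C 38. Winner: E.
The two methods agree.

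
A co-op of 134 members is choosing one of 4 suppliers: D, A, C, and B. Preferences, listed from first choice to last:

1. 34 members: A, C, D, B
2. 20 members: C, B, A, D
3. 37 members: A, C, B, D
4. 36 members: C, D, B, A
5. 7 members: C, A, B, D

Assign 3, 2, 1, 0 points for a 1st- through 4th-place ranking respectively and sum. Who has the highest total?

C

D: 34·1 + 20·0 + 37·0 + 36·2 + 7·0 = 106
A: 34·3 + 20·1 + 37·3 + 36·0 + 7·2 = 247
C: 34·2 + 20·3 + 37·2 + 36·3 + 7·3 = 331
B: 34·0 + 20·2 + 37·1 + 36·1 + 7·1 = 120
C has the highest Borda score (331).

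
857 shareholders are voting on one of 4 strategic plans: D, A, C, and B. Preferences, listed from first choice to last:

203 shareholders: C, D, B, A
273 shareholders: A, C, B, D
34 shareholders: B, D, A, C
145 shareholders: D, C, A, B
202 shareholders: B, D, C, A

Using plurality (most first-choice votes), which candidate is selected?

First-place votes: D 145, A 273, C 203, B 236.
A has the most first-place votes.

A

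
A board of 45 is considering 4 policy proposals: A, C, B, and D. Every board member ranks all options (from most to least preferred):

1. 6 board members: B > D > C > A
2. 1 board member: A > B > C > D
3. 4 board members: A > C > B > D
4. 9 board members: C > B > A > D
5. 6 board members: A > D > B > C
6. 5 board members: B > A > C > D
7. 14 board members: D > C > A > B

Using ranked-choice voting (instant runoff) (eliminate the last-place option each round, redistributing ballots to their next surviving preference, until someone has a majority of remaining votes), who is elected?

B

Round 1: A 11, C 9, B 11, D 14. Eliminate C.
Round 2: A 11, B 20, D 14. Eliminate A.
Round 3: B 25, D 20. B has a majority.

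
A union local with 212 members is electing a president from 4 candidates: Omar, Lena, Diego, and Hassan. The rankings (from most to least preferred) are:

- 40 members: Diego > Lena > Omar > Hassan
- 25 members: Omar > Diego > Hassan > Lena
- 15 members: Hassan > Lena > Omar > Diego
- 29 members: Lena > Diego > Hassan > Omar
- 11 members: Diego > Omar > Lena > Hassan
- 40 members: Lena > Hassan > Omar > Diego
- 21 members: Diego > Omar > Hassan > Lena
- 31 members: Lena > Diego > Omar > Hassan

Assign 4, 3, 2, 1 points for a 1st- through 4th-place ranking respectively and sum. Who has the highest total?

Omar: 40·2 + 25·4 + 15·2 + 29·1 + 11·3 + 40·2 + 21·3 + 31·2 = 477
Lena: 40·3 + 25·1 + 15·3 + 29·4 + 11·2 + 40·4 + 21·1 + 31·4 = 633
Diego: 40·4 + 25·3 + 15·1 + 29·3 + 11·4 + 40·1 + 21·4 + 31·3 = 598
Hassan: 40·1 + 25·2 + 15·4 + 29·2 + 11·1 + 40·3 + 21·2 + 31·1 = 412
Lena has the highest Borda score (633).

Lena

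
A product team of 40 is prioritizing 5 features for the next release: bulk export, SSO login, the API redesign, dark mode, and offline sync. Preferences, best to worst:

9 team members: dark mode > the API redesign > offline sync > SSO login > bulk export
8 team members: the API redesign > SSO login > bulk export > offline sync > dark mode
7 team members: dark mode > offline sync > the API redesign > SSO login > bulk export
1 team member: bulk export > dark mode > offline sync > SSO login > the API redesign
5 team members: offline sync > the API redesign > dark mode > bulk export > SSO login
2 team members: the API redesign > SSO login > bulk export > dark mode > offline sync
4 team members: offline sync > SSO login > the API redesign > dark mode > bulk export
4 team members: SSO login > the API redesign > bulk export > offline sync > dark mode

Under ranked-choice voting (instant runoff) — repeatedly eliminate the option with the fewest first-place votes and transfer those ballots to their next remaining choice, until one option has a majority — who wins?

Round 1: bulk export 1, SSO login 4, the API redesign 10, dark mode 16, offline sync 9. Eliminate bulk export.
Round 2: SSO login 4, the API redesign 10, dark mode 17, offline sync 9. Eliminate SSO login.
Round 3: the API redesign 14, dark mode 17, offline sync 9. Eliminate offline sync.
Round 4: the API redesign 23, dark mode 17. The API redesign has a majority.

the API redesign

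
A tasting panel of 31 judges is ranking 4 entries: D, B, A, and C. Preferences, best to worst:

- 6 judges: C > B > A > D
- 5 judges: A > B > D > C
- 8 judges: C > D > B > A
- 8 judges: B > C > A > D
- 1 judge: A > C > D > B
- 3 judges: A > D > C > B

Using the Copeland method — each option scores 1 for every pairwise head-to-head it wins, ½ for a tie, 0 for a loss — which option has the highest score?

C

D: loses to B, A, and C → score 0.
B: beats D and A; loses to C → score 2.
A: beats D; loses to B and C → score 1.
C: beats D, B, and A → score 3.
C has the best pairwise record.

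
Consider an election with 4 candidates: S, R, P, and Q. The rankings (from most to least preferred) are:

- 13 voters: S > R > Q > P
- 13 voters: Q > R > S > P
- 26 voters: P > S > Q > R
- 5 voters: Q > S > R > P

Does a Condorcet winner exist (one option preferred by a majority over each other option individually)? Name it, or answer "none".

S

S vs R: 44–13 for S.
S vs P: 31–26 for S.
S vs Q: 39–18 for S.
S beats every other option head-to-head.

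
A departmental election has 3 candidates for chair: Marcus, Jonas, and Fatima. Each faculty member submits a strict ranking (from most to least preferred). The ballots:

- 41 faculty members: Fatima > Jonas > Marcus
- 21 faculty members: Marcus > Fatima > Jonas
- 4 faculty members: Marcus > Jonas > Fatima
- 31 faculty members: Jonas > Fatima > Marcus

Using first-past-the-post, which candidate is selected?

Fatima

First-place votes: Marcus 25, Jonas 31, Fatima 41.
Fatima has the most first-place votes.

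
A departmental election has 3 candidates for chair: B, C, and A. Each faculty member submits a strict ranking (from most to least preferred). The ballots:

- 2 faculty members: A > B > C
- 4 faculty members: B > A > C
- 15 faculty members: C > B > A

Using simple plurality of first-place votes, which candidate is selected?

C

First-place votes: B 4, C 15, A 2.
C has the most first-place votes.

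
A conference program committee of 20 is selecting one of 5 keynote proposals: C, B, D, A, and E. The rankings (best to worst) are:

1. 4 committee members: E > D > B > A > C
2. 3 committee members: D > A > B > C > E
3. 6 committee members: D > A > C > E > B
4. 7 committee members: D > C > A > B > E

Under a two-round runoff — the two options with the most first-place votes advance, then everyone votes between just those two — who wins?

D

Round 1 first-place votes: C 0, B 0, D 16, A 0, E 4.
D and E advance.
Runoff: D is preferred to E by 16 voters; E by 4.
D wins the runoff.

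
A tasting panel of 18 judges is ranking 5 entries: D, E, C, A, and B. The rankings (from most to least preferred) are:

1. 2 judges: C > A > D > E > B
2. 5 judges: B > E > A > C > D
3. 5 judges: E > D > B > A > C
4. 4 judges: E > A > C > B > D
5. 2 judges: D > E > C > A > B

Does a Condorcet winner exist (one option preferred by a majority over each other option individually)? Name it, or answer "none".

E vs D: 14–4 for E.
E vs C: 16–2 for E.
E vs A: 16–2 for E.
E vs B: 13–5 for E.
E beats every other option head-to-head.

E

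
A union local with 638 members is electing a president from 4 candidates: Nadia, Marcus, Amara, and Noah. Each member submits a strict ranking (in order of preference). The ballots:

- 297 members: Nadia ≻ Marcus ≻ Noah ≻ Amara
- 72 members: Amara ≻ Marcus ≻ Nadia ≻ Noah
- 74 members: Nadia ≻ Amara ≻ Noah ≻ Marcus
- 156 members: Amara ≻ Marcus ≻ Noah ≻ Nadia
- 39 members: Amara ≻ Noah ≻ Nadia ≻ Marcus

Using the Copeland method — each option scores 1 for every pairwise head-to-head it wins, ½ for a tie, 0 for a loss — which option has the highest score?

Nadia

Nadia: beats Marcus, Amara, and Noah → score 3.
Marcus: beats Noah; loses to Nadia and Amara → score 1.
Amara: beats Marcus and Noah; loses to Nadia → score 2.
Noah: loses to Nadia, Marcus, and Amara → score 0.
Nadia has the best pairwise record.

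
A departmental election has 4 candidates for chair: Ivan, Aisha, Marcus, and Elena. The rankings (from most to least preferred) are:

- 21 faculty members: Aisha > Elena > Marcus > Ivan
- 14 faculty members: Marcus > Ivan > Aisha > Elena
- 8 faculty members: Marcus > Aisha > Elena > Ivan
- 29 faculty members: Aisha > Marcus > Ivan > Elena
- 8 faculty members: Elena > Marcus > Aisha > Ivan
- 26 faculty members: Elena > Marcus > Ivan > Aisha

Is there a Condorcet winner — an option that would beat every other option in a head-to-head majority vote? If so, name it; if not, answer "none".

Checking pairwise contests:
Aisha beats Ivan 66–40.
Marcus beats Aisha 56–50.
Elena beats Marcus 55–51.
Aisha beats Elena 72–34.
Every option loses at least one head-to-head, so there is no Condorcet winner.

none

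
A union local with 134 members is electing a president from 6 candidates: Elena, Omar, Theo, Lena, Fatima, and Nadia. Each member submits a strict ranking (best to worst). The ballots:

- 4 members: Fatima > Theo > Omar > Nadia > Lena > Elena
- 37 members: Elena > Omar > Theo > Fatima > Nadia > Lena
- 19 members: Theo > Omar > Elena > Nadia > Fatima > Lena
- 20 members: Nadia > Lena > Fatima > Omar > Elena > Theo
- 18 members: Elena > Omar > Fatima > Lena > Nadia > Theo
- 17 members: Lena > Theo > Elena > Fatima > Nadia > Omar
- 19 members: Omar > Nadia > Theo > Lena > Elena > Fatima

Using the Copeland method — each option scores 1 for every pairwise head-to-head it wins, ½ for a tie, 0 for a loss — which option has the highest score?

Elena

Elena: beats Omar, Theo, Lena, Fatima, and Nadia → score 5.
Omar: beats Theo, Lena, Fatima, and Nadia; loses to Elena → score 4.
Theo: beats Lena, Fatima, and Nadia; loses to Elena and Omar → score 3.
Lena: loses to Elena, Omar, Theo, Fatima, and Nadia → score 0.
Fatima: beats Lena and Nadia; loses to Elena, Omar, and Theo → score 2.
Nadia: beats Lena; loses to Elena, Omar, Theo, and Fatima → score 1.
Elena has the best pairwise record.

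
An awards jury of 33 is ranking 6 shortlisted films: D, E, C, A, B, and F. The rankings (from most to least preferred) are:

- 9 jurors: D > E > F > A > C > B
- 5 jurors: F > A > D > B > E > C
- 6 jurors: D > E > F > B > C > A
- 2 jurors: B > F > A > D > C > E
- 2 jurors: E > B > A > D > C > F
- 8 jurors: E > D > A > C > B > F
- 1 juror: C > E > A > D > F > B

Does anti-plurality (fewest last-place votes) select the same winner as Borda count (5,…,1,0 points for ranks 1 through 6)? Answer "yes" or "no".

yes

Anti-plurality — last-place votes: D 0, E 2, C 5, A 6, B 10, F 10. Winner: D.
Borda — scores: D 132, E 119, C 40, A 77, B 48, F 79. Winner: D.
The two methods agree.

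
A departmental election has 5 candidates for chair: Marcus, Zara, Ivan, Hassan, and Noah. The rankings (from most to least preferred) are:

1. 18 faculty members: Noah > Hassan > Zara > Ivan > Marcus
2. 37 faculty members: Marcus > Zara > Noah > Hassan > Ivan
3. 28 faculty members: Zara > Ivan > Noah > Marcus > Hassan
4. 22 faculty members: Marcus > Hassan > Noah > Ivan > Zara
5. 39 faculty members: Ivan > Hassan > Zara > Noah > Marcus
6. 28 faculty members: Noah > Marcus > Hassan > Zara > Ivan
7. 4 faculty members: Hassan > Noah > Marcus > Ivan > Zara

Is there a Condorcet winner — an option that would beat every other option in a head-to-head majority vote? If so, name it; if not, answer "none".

none

Checking pairwise contests:
Noah beats Marcus 117–59.
Marcus beats Zara 91–85.
Marcus beats Ivan 91–85.
Marcus beats Hassan 115–61.
Zara beats Noah 104–72.
Every option loses at least one head-to-head, so there is no Condorcet winner.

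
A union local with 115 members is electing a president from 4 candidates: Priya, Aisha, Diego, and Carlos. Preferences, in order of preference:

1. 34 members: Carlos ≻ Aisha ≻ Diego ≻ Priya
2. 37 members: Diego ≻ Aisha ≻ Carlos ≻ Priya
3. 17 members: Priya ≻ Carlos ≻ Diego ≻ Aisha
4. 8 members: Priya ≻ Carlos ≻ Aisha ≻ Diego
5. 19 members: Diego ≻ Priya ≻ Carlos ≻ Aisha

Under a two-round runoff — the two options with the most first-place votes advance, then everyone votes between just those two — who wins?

Carlos

Round 1 first-place votes: Priya 25, Aisha 0, Diego 56, Carlos 34.
Diego and Carlos advance.
Runoff: Diego is preferred to Carlos by 56 voters; Carlos by 59.
Carlos wins the runoff.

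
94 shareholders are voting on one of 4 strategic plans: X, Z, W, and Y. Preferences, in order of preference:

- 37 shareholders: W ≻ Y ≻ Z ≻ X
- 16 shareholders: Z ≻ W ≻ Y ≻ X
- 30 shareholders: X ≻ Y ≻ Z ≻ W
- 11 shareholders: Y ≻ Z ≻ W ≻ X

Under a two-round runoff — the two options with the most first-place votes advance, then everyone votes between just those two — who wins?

Round 1 first-place votes: X 30, Z 16, W 37, Y 11.
W and X advance.
Runoff: W is preferred to X by 64 voters; X by 30.
W wins the runoff.

W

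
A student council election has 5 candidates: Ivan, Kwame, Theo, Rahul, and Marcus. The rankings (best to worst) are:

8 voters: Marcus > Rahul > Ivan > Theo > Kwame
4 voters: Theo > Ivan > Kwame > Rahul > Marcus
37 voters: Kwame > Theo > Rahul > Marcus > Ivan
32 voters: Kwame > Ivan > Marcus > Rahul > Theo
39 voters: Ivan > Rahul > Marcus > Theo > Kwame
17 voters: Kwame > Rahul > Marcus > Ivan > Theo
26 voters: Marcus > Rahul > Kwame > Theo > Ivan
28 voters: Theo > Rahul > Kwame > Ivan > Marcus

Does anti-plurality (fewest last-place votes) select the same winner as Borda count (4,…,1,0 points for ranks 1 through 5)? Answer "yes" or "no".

Anti-plurality — last-place votes: Ivan 63, Kwame 47, Theo 49, Rahul 0, Marcus 32. Winner: Rahul.
Borda — scores: Ivan 325, Kwame 460, Theo 312, Rahul 464, Marcus 349. Winner: Rahul.
The two methods agree.

yes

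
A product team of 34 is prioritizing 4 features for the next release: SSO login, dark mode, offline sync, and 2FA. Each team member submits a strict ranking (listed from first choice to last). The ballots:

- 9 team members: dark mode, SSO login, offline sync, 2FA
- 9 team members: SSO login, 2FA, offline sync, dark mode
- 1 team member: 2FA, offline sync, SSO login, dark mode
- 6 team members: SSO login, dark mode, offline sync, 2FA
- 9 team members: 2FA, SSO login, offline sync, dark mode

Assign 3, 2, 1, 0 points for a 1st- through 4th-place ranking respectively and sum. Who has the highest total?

SSO login

SSO login: 9·2 + 9·3 + 1·1 + 6·3 + 9·2 = 82
dark mode: 9·3 + 9·0 + 1·0 + 6·2 + 9·0 = 39
offline sync: 9·1 + 9·1 + 1·2 + 6·1 + 9·1 = 35
2FA: 9·0 + 9·2 + 1·3 + 6·0 + 9·3 = 48
SSO login has the highest Borda score (82).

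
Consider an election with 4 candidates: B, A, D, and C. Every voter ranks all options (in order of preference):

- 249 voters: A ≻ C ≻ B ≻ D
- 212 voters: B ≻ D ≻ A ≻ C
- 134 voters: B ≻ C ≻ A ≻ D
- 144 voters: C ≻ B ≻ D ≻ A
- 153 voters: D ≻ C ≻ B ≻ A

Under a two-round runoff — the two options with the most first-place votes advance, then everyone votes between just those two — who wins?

Round 1 first-place votes: B 346, A 249, D 153, C 144.
B and A advance.
Runoff: B is preferred to A by 643 voters; A by 249.
B wins the runoff.

B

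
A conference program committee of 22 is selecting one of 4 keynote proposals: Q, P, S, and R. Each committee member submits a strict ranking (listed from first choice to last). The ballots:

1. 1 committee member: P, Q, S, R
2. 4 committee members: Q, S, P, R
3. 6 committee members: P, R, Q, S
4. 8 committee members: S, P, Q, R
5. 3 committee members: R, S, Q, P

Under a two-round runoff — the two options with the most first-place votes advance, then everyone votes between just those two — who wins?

S

Round 1 first-place votes: Q 4, P 7, S 8, R 3.
S and P advance.
Runoff: S is preferred to P by 15 voters; P by 7.
S wins the runoff.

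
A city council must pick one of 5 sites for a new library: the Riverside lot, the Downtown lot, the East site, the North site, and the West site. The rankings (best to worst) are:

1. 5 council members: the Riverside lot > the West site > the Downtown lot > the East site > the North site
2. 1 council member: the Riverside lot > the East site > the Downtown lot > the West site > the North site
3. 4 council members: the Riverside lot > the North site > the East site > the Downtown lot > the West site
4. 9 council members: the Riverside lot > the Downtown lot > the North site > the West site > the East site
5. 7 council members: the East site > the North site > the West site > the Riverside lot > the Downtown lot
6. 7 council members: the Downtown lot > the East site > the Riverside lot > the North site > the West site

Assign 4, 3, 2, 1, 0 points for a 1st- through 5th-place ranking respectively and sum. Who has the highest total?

the Riverside lot: 5·4 + 1·4 + 4·4 + 9·4 + 7·1 + 7·2 = 97
the Downtown lot: 5·2 + 1·2 + 4·1 + 9·3 + 7·0 + 7·4 = 71
the East site: 5·1 + 1·3 + 4·2 + 9·0 + 7·4 + 7·3 = 65
the North site: 5·0 + 1·0 + 4·3 + 9·2 + 7·3 + 7·1 = 58
the West site: 5·3 + 1·1 + 4·0 + 9·1 + 7·2 + 7·0 = 39
the Riverside lot has the highest Borda score (97).

the Riverside lot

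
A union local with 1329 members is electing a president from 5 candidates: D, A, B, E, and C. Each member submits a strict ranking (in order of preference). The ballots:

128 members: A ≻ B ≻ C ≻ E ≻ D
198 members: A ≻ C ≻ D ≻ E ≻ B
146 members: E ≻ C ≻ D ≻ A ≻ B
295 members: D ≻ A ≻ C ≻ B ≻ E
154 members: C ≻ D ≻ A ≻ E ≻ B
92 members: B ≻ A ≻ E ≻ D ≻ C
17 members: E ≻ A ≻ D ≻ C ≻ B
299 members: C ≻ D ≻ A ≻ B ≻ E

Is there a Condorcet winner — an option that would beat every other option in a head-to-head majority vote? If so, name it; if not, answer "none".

none

Checking pairwise contests:
C beats D 925–404.
D beats A 894–435.
D beats B 1109–220.
D beats E 946–383.
A beats C 730–599.
Every option loses at least one head-to-head, so there is no Condorcet winner.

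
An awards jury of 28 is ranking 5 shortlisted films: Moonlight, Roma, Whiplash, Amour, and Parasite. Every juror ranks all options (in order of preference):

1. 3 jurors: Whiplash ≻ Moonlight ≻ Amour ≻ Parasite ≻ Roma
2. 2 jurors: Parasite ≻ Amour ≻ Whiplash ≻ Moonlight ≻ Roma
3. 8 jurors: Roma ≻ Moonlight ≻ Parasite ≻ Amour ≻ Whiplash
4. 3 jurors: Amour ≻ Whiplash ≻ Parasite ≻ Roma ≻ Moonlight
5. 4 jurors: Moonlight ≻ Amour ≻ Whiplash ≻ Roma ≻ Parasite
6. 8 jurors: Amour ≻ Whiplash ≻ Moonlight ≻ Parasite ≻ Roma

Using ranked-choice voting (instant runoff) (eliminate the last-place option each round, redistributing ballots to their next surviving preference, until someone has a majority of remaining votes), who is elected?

Amour

Round 1: Moonlight 4, Roma 8, Whiplash 3, Amour 11, Parasite 2. Eliminate Parasite.
Round 2: Moonlight 4, Roma 8, Whiplash 3, Amour 13. Eliminate Whiplash.
Round 3: Moonlight 7, Roma 8, Amour 13. Eliminate Moonlight.
Round 4: Roma 8, Amour 20. Amour has a majority.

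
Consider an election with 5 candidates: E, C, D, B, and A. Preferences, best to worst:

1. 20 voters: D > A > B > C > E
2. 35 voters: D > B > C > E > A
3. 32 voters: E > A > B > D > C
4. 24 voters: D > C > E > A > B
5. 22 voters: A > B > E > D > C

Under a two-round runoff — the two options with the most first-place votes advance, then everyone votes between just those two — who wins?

Round 1 first-place votes: E 32, C 0, D 79, B 0, A 22.
D and E advance.
Runoff: D is preferred to E by 79 voters; E by 54.
D wins the runoff.

D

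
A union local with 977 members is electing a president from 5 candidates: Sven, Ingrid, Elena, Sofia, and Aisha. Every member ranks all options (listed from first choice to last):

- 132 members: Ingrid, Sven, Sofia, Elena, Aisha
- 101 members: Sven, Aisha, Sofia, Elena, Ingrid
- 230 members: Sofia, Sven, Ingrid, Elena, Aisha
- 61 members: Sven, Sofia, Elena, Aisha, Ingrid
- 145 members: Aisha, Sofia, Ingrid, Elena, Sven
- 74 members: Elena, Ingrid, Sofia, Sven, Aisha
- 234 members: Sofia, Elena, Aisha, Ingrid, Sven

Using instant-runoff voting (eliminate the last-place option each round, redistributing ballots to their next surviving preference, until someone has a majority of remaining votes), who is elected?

Round 1: Sven 162, Ingrid 132, Elena 74, Sofia 464, Aisha 145. Eliminate Elena.
Round 2: Sven 162, Ingrid 206, Sofia 464, Aisha 145. Eliminate Aisha.
Round 3: Sven 162, Ingrid 206, Sofia 609. Sofia has a majority.

Sofia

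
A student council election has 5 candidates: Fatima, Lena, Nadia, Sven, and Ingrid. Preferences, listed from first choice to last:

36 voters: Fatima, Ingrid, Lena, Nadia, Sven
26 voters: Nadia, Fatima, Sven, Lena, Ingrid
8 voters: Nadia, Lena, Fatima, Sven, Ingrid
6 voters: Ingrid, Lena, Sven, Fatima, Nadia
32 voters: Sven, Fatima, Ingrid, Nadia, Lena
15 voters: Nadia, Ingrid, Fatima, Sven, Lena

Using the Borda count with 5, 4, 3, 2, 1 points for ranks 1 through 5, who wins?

Fatima

Fatima: 36·5 + 26·4 + 8·3 + 6·2 + 32·4 + 15·3 = 493
Lena: 36·3 + 26·2 + 8·4 + 6·4 + 32·1 + 15·1 = 263
Nadia: 36·2 + 26·5 + 8·5 + 6·1 + 32·2 + 15·5 = 387
Sven: 36·1 + 26·3 + 8·2 + 6·3 + 32·5 + 15·2 = 338
Ingrid: 36·4 + 26·1 + 8·1 + 6·5 + 32·3 + 15·4 = 364
Fatima has the highest Borda score (493).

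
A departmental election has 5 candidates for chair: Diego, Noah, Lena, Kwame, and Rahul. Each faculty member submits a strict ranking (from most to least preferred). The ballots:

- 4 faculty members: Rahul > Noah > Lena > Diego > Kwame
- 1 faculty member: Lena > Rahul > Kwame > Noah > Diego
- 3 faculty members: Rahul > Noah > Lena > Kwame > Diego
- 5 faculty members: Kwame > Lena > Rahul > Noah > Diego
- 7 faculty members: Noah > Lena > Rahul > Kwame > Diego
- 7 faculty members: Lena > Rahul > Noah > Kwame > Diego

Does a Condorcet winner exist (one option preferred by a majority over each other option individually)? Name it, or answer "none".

Checking pairwise contests:
Noah beats Diego 27–0.
Rahul beats Noah 20–7.
Noah beats Lena 14–13.
Noah beats Kwame 21–6.
Lena beats Rahul 20–7.
Every option loses at least one head-to-head, so there is no Condorcet winner.

none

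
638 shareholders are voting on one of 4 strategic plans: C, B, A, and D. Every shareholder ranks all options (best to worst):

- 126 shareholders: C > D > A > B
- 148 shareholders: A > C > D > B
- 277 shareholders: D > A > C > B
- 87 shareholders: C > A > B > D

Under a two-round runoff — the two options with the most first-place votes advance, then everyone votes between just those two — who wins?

Round 1 first-place votes: C 213, B 0, A 148, D 277.
D and C advance.
Runoff: D is preferred to C by 277 voters; C by 361.
C wins the runoff.

C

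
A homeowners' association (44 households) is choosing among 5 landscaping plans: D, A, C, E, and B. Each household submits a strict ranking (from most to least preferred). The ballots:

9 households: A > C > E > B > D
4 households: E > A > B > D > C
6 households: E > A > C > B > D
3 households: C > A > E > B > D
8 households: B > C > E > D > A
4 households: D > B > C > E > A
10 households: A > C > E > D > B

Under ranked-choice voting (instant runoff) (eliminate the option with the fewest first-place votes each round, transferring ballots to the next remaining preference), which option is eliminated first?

C

Round 1: D 4, A 19, C 3, E 10, B 8. Eliminate C.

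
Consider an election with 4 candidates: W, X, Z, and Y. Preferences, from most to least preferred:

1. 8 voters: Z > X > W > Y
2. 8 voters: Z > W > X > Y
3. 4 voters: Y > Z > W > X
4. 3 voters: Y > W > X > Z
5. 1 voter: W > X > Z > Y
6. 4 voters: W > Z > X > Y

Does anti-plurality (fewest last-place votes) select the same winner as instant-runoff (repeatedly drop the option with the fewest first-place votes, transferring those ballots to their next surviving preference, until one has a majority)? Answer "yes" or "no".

Anti-plurality — last-place votes: W 0, X 4, Z 3, Y 21. Winner: W.
Instant-runoff — R1 W 5, X 0, Z 16, Y 7 (Z winner). Winner: Z.
The two methods disagree.

no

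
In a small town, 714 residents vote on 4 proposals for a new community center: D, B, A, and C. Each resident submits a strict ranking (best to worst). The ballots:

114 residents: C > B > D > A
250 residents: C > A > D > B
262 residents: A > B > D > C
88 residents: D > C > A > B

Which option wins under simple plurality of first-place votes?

First-place votes: D 88, B 0, A 262, C 364.
C has the most first-place votes.

C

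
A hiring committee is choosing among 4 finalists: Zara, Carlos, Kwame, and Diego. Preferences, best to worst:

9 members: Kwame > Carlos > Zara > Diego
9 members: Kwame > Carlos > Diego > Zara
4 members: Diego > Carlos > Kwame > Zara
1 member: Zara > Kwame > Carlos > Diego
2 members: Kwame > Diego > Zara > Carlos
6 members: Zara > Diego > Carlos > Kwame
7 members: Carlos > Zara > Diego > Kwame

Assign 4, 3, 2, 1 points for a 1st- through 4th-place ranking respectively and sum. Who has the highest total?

Carlos

Zara: 9·2 + 9·1 + 4·1 + 1·4 + 2·2 + 6·4 + 7·3 = 84
Carlos: 9·3 + 9·3 + 4·3 + 1·2 + 2·1 + 6·2 + 7·4 = 110
Kwame: 9·4 + 9·4 + 4·2 + 1·3 + 2·4 + 6·1 + 7·1 = 104
Diego: 9·1 + 9·2 + 4·4 + 1·1 + 2·3 + 6·3 + 7·2 = 82
Carlos has the highest Borda score (110).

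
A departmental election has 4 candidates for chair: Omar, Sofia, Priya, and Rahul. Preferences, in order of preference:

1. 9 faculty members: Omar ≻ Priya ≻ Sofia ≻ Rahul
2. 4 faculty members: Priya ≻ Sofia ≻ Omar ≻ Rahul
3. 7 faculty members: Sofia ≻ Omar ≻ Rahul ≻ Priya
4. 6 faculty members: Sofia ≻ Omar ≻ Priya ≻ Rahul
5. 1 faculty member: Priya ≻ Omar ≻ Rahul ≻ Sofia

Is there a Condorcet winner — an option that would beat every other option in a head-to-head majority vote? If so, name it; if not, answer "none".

Checking pairwise contests:
Sofia beats Omar 17–10.
Priya beats Sofia 14–13.
Omar beats Priya 22–5.
Omar beats Rahul 27–0.
Every option loses at least one head-to-head, so there is no Condorcet winner.

none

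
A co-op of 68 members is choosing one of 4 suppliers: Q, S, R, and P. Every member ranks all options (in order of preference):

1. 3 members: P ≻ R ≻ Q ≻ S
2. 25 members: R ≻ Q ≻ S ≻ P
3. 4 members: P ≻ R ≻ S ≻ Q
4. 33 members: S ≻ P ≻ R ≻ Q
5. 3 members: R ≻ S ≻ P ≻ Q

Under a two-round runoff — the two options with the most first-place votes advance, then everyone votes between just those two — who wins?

R

Round 1 first-place votes: Q 0, S 33, R 28, P 7.
S and R advance.
Runoff: S is preferred to R by 33 voters; R by 35.
R wins the runoff.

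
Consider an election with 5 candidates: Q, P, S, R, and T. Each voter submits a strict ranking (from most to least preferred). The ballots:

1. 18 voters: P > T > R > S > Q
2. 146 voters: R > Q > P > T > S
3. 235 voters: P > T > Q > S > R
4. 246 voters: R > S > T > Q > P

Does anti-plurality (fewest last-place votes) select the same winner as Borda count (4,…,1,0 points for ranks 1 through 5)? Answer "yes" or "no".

no

Anti-plurality — last-place votes: Q 18, P 246, S 146, R 235, T 0. Winner: T.
Borda — scores: Q 1154, P 1304, S 991, R 1604, T 1397. Winner: R.
The two methods disagree.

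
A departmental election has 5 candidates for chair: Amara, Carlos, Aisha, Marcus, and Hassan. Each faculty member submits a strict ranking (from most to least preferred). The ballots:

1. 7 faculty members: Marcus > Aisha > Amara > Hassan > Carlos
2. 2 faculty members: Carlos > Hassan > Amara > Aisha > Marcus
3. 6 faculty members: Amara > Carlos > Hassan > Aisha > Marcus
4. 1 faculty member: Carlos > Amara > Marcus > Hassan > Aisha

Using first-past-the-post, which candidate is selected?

Marcus

First-place votes: Amara 6, Carlos 3, Aisha 0, Marcus 7, Hassan 0.
Marcus has the most first-place votes.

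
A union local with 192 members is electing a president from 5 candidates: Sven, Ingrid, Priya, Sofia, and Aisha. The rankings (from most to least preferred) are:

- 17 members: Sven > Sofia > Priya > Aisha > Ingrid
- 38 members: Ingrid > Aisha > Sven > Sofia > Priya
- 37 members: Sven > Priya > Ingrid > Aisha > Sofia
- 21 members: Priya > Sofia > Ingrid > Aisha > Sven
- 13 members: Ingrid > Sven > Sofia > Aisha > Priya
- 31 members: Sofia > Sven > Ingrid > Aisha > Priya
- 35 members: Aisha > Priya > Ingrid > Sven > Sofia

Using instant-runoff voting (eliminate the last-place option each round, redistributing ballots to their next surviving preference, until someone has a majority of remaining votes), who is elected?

Ingrid

Round 1: Sven 54, Ingrid 51, Priya 21, Sofia 31, Aisha 35. Eliminate Priya.
Round 2: Sven 54, Ingrid 51, Sofia 52, Aisha 35. Eliminate Aisha.
Round 3: Sven 54, Ingrid 86, Sofia 52. Eliminate Sofia.
Round 4: Sven 85, Ingrid 107. Ingrid has a majority.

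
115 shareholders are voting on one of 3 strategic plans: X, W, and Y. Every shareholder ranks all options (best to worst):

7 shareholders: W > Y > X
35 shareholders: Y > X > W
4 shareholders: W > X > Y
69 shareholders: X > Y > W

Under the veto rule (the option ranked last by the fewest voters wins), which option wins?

Last-place votes: X 7, W 104, Y 4.
Y is ranked last by the fewest voters, so Y wins.

Y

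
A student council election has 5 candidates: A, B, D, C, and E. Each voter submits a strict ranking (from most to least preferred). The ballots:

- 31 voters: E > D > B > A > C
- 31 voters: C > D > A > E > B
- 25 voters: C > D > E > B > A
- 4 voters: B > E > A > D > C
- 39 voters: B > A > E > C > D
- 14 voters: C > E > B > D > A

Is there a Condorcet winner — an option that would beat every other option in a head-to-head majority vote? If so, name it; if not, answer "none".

E vs A: 74–70 for E.
E vs B: 101–43 for E.
E vs D: 88–56 for E.
E vs C: 74–70 for E.
E beats every other option head-to-head.

E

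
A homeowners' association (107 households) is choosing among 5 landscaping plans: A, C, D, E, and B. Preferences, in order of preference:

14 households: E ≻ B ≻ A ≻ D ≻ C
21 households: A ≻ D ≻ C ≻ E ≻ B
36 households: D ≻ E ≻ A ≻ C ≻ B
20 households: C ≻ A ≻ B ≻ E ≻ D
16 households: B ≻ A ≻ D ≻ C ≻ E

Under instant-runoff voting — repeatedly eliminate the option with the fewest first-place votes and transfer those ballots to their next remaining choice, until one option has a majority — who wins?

A

Round 1: A 21, C 20, D 36, E 14, B 16. Eliminate E.
Round 2: A 21, C 20, D 36, B 30. Eliminate C.
Round 3: A 41, D 36, B 30. Eliminate B.
Round 4: A 71, D 36. A has a majority.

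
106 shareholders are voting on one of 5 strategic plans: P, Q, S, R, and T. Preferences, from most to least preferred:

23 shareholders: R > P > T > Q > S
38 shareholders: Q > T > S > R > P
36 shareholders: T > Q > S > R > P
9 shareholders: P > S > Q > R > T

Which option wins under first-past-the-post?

Q

First-place votes: P 9, Q 38, S 0, R 23, T 36.
Q has the most first-place votes.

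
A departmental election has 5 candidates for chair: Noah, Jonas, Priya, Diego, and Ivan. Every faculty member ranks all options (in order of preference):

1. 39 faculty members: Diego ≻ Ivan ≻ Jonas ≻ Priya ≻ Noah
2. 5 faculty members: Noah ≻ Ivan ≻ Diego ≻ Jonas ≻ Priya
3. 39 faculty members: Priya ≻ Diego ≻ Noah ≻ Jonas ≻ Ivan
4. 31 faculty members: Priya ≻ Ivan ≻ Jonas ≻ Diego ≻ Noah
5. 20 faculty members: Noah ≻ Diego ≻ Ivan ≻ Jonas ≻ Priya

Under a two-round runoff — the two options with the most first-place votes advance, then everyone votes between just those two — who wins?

Priya

Round 1 first-place votes: Noah 25, Jonas 0, Priya 70, Diego 39, Ivan 0.
Priya and Diego advance.
Runoff: Priya is preferred to Diego by 70 voters; Diego by 64.
Priya wins the runoff.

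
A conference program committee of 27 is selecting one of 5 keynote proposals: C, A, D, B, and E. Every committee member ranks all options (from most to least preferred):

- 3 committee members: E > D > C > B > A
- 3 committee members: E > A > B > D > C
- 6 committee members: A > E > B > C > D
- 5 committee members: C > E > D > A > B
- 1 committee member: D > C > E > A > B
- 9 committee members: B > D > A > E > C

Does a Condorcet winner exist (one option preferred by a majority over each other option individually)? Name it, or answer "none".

Checking pairwise contests:
A beats C 18–9.
D beats A 18–9.
B beats D 18–9.
A beats B 15–12.
A beats E 15–12.
Every option loses at least one head-to-head, so there is no Condorcet winner.

none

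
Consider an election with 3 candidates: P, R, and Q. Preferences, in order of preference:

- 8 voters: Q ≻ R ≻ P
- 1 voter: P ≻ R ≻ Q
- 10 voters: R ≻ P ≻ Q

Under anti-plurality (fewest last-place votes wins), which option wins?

R

Last-place votes: P 8, R 0, Q 11.
R is ranked last by the fewest voters, so R wins.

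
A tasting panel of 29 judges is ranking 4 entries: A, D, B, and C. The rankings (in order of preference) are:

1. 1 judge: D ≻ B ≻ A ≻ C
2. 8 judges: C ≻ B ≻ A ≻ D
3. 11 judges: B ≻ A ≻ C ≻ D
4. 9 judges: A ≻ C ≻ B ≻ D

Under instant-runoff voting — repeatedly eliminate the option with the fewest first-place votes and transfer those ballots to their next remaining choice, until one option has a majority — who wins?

B

Round 1: A 9, D 1, B 11, C 8. Eliminate D.
Round 2: A 9, B 12, C 8. Eliminate C.
Round 3: A 9, B 20. B has a majority.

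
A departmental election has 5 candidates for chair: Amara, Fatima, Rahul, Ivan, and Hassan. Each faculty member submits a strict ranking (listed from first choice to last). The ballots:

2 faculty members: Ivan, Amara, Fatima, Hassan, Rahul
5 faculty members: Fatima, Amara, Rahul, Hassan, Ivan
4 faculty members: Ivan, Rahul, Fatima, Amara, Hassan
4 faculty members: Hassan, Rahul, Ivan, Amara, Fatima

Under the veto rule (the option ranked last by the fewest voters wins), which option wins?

Amara

Last-place votes: Amara 0, Fatima 4, Rahul 2, Ivan 5, Hassan 4.
Amara is ranked last by the fewest voters, so Amara wins.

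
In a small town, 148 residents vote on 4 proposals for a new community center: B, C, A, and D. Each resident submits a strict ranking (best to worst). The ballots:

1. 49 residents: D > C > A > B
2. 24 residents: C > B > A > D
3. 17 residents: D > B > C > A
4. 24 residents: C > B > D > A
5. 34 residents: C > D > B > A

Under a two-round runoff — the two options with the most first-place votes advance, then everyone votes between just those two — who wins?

Round 1 first-place votes: B 0, C 82, A 0, D 66.
C and D advance.
Runoff: C is preferred to D by 82 voters; D by 66.
C wins the runoff.

C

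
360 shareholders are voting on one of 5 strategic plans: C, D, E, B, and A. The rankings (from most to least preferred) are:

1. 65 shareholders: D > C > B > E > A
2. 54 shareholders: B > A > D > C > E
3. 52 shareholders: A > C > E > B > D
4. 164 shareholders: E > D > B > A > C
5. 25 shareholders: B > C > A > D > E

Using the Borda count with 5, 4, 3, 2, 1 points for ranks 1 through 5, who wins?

D

C: 65·4 + 54·2 + 52·4 + 164·1 + 25·4 = 840
D: 65·5 + 54·3 + 52·1 + 164·4 + 25·2 = 1245
E: 65·2 + 54·1 + 52·3 + 164·5 + 25·1 = 1185
B: 65·3 + 54·5 + 52·2 + 164·3 + 25·5 = 1186
A: 65·1 + 54·4 + 52·5 + 164·2 + 25·3 = 944
D has the highest Borda score (1245).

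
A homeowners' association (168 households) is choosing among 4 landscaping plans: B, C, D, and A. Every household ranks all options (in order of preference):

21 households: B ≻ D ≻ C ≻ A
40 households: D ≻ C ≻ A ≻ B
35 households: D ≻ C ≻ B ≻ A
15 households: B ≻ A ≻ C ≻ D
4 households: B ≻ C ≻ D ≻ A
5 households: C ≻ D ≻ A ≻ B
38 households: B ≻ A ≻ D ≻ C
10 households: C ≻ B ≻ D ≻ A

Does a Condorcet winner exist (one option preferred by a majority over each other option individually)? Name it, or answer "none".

Checking pairwise contests:
C beats B 90–78.
D beats C 134–34.
B beats D 88–80.
B beats A 123–45.
Every option loses at least one head-to-head, so there is no Condorcet winner.

none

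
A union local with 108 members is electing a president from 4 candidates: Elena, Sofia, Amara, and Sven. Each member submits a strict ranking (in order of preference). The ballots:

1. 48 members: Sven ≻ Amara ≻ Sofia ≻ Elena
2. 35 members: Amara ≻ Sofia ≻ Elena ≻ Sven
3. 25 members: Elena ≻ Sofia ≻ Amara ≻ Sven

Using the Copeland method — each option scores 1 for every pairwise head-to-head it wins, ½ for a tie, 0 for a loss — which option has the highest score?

Amara

Elena: beats Sven; loses to Sofia and Amara → score 1.
Sofia: beats Elena and Sven; loses to Amara → score 2.
Amara: beats Elena, Sofia, and Sven → score 3.
Sven: loses to Elena, Sofia, and Amara → score 0.
Amara has the best pairwise record.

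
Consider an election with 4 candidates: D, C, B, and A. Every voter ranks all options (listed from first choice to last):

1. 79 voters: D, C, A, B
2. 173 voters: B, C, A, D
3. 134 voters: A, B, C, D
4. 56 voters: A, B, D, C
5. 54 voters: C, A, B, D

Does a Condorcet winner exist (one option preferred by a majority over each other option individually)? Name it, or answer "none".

Checking pairwise contests:
C beats D 361–135.
B beats C 363–133.
A beats B 323–173.
C beats A 306–190.
Every option loses at least one head-to-head, so there is no Condorcet winner.

none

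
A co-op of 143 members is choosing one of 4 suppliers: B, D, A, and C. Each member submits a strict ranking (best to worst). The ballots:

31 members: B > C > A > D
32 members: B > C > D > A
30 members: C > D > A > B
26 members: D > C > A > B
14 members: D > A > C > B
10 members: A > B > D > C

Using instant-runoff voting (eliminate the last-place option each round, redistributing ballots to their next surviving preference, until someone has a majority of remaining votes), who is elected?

B

Round 1: B 63, D 40, A 10, C 30. Eliminate A.
Round 2: B 73, D 40, C 30. B has a majority.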